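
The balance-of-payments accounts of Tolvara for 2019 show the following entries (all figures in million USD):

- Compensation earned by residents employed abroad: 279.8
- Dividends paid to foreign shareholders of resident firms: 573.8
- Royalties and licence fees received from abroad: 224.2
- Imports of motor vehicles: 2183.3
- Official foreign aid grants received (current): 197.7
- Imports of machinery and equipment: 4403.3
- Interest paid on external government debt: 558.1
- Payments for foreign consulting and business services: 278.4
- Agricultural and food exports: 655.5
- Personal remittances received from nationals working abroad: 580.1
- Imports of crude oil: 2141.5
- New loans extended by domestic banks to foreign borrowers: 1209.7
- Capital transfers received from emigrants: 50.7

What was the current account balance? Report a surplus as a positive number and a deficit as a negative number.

-8201.1

Goods: -4403.3 + 655.5 - 2183.3 - 2141.5 = -8072.6
Services: 224.2 - 278.4 = -54.2
Primary income: 279.8 - 558.1 - 573.8 = -852.1
Secondary income: 580.1 + 197.7 = 777.8
Current account = (-8072.6) + (-54.2) + (-852.1) + 777.8 = -8201.1
(Excluded from the current account — financial account: new loans extended by domestic banks to foreign borrowers 1209.7; capital account: capital transfers received from emigrants 50.7.)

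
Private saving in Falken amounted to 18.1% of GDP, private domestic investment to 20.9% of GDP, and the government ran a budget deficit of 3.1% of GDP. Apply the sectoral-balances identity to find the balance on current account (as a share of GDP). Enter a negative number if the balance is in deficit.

-5.9

By the sectoral-balances identity, CA = (S_private - I) + (T - G).
Private balance = 18.1 - 20.9 = -2.8
Government balance (T - G) = -3.1
CA = -2.8 + (-3.1) = -5.9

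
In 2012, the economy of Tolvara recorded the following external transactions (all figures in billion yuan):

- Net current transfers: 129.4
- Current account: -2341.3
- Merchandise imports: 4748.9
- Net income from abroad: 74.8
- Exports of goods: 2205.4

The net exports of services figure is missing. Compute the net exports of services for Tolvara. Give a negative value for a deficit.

Current account = goods balance + services balance + net primary income + net secondary income
Sum of the known components = -2339.3
Net exports of services = CA - (known components) = -2341.3 - (-2339.3) = -2.0

-2.0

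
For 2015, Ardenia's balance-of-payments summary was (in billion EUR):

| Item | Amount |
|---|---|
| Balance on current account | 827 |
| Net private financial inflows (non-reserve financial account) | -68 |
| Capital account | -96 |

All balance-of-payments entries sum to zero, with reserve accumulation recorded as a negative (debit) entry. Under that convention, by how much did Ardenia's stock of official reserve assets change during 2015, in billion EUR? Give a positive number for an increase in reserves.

Official reserve transactions balance = -(827 + (-96) + (-68)) = -663
An accumulation of reserves is recorded as a debit (negative entry), so the change in the stock of reserves is the negative of that balance.
Change in official reserves = -(-663) = 663

663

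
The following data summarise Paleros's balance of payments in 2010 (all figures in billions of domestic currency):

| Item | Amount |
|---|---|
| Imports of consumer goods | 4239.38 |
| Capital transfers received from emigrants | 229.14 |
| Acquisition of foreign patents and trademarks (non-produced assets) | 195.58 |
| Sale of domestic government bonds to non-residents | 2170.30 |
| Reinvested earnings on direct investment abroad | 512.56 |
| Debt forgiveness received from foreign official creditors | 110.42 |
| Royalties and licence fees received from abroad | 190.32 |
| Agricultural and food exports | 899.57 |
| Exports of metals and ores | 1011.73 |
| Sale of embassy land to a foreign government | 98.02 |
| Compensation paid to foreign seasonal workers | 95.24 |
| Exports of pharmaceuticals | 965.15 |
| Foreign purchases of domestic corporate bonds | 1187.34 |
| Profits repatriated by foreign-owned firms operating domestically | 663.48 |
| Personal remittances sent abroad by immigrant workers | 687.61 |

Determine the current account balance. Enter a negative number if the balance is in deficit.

Goods: 1011.73 + 965.15 + 899.57 - 4239.38 = -1362.93
Services: 190.32
Primary income: 512.56 - 663.48 - 95.24 = -246.16
Secondary income: -687.61
Current account = (-1362.93) + 190.32 + (-246.16) + (-687.61) = -2106.38
(Excluded from the current account — capital account: capital transfers received from emigrants 229.14, acquisition of foreign patents and trademarks (non-produced assets) 195.58, debt forgiveness received from foreign official creditors 110.42, sale of embassy land to a foreign government 98.02; financial account: sale of domestic government bonds to non-residents 2170.30, foreign purchases of domestic corporate bonds 1187.34.)

-2106.38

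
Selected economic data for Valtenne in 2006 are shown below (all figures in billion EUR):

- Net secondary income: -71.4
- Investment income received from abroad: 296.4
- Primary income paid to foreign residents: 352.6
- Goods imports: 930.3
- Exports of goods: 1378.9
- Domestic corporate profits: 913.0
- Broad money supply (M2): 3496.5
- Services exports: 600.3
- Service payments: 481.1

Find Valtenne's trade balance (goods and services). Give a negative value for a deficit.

567.8

Goods balance = 1378.9 - 930.3 = 448.6
Services balance = 600.3 - 481.1 = 119.2
Trade balance (goods + services) = 448.6 + 119.2 = 567.8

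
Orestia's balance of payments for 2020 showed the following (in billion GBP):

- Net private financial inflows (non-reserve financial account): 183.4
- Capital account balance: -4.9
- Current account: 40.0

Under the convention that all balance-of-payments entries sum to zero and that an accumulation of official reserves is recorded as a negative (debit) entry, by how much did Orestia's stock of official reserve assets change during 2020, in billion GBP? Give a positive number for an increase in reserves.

Official reserve transactions balance = -(40.0 + (-4.9) + 183.4) = -218.5
An accumulation of reserves is recorded as a debit (negative entry), so the change in the stock of reserves is the negative of that balance.
Change in official reserves = -(-218.5) = 218.5

218.5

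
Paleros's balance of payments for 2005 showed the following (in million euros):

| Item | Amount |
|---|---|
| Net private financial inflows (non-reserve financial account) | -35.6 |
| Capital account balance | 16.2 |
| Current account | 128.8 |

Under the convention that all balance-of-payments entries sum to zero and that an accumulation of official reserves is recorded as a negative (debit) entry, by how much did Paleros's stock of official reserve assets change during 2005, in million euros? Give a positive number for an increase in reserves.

109.4

Official reserve transactions balance = -(128.8 + 16.2 + (-35.6)) = -109.4
An accumulation of reserves is recorded as a debit (negative entry), so the change in the stock of reserves is the negative of that balance.
Change in official reserves = -(-109.4) = 109.4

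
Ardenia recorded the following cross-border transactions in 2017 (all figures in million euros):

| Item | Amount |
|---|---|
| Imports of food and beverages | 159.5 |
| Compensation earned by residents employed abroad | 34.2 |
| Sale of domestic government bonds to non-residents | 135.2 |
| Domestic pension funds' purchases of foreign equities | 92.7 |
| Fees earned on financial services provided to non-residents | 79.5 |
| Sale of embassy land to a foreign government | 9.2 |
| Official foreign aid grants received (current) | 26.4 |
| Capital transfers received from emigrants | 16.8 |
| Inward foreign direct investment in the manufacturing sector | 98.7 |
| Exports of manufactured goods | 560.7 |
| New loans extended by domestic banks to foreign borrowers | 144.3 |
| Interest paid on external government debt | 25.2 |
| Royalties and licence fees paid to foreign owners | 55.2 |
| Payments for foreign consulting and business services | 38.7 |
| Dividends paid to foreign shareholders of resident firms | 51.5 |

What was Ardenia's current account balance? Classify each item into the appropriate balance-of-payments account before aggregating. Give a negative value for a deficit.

Goods: 560.7 - 159.5 = 401.2
Services: -38.7 - 55.2 + 79.5 = -14.4
Primary income: -51.5 - 25.2 + 34.2 = -42.5
Secondary income: 26.4
Current account = 401.2 + (-14.4) + (-42.5) + 26.4 = 370.7
(Excluded from the current account — financial account: sale of domestic government bonds to non-residents 135.2, domestic pension funds' purchases of foreign equities 92.7, inward foreign direct investment in the manufacturing sector 98.7, new loans extended by domestic banks to foreign borrowers 144.3; capital account: sale of embassy land to a foreign government 9.2, capital transfers received from emigrants 16.8.)

370.7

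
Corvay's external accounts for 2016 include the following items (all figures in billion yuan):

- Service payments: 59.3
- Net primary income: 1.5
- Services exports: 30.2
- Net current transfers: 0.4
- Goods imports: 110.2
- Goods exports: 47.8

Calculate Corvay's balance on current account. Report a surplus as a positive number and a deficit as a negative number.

Goods balance = 47.8 - 110.2 = -62.4
Services balance = 30.2 - 59.3 = -29.1
Trade balance (goods + services) = -62.4 + (-29.1) = -91.5
Net primary income = 1.5
Net secondary income = 0.4
Current account = -91.5 + 1.5 + 0.4 = -89.6

-89.6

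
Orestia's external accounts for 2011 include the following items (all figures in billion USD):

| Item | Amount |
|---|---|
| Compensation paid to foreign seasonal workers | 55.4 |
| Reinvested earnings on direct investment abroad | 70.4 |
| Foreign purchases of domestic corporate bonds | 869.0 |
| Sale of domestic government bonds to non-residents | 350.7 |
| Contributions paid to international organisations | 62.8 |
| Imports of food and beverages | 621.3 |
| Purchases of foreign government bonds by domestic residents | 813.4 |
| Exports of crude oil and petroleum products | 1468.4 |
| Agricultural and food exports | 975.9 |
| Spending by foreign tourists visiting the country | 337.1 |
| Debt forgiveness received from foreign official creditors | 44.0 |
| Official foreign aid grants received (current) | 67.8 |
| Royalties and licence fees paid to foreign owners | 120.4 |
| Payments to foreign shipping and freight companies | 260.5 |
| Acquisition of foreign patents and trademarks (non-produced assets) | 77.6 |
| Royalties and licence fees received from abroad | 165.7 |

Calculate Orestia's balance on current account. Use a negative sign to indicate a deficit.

1964.9

Goods: 1468.4 - 621.3 + 975.9 = 1823.0
Services: -260.5 + 337.1 - 120.4 + 165.7 = 121.9
Primary income: 70.4 - 55.4 = 15.0
Secondary income: -62.8 + 67.8 = 5.0
Current account = 1823.0 + 121.9 + 15.0 + 5.0 = 1964.9
(Excluded from the current account — financial account: foreign purchases of domestic corporate bonds 869.0, sale of domestic government bonds to non-residents 350.7, purchases of foreign government bonds by domestic residents 813.4; capital account: debt forgiveness received from foreign official creditors 44.0, acquisition of foreign patents and trademarks (non-produced assets) 77.6.)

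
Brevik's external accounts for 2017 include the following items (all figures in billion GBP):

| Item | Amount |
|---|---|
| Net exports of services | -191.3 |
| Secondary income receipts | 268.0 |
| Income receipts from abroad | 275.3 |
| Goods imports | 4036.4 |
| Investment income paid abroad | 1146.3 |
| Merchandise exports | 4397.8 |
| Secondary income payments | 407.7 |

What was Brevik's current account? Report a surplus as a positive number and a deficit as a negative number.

Goods balance = 4397.8 - 4036.4 = 361.4
Services balance = -191.3
Trade balance (goods + services) = 361.4 + (-191.3) = 170.1
Net primary income = 275.3 - 1146.3 = -871.0
Net secondary income = 268.0 - 407.7 = -139.7
Current account = 170.1 + (-871.0) + (-139.7) = -840.6

-840.6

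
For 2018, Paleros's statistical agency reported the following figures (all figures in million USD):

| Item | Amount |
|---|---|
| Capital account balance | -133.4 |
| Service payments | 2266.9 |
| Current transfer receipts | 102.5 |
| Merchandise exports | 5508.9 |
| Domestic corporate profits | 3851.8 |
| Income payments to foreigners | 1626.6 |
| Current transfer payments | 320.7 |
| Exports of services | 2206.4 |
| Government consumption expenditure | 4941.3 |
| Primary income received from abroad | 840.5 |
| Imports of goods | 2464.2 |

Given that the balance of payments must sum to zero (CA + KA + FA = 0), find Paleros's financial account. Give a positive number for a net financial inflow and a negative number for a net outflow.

Goods balance = 5508.9 - 2464.2 = 3044.7
Services balance = 2206.4 - 2266.9 = -60.5
Trade balance (goods + services) = 3044.7 + (-60.5) = 2984.2
Net primary income = 840.5 - 1626.6 = -786.1
Net secondary income = 102.5 - 320.7 = -218.2
Current account = 2984.2 + (-786.1) + (-218.2) = 1979.9
Financial account = -(1979.9 + (-133.4)) = -1846.5

-1846.5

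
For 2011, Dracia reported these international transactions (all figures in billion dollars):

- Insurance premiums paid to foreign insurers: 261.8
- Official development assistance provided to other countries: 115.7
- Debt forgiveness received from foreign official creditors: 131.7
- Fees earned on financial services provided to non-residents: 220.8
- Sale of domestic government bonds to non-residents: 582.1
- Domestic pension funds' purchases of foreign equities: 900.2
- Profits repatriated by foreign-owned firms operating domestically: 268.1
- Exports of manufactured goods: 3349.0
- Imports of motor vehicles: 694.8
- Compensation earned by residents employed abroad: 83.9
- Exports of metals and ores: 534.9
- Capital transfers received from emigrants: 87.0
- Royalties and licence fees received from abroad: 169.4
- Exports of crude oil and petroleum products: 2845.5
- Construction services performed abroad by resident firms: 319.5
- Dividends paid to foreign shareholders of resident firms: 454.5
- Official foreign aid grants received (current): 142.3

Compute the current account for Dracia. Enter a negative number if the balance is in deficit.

5870.4

Goods: 2845.5 + 534.9 - 694.8 + 3349.0 = 6034.6
Services: 319.5 - 261.8 + 220.8 + 169.4 = 447.9
Primary income: -454.5 - 268.1 + 83.9 = -638.7
Secondary income: -115.7 + 142.3 = 26.6
Current account = 6034.6 + 447.9 + (-638.7) + 26.6 = 5870.4
(Excluded from the current account — capital account: debt forgiveness received from foreign official creditors 131.7, capital transfers received from emigrants 87.0; financial account: sale of domestic government bonds to non-residents 582.1, domestic pension funds' purchases of foreign equities 900.2.)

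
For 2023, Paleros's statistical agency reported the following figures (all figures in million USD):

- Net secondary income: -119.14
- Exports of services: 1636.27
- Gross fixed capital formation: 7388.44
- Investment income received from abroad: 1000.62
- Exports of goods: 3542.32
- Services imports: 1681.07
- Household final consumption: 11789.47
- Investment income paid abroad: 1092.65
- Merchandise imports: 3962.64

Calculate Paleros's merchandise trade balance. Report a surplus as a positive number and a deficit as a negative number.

Goods balance = 3542.32 - 3962.64 = -420.32

-420.32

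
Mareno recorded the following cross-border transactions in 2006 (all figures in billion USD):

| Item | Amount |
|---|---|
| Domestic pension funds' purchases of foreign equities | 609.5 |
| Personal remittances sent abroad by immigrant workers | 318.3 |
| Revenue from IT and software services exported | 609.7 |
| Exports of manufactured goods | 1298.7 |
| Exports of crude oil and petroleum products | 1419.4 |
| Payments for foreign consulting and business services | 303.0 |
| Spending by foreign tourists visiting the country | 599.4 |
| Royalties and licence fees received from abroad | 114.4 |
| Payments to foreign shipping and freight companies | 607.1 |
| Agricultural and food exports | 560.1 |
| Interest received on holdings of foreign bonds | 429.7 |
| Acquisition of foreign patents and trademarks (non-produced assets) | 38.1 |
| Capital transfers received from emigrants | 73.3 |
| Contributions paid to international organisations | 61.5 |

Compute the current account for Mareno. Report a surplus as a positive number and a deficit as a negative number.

3741.5

Goods: 1419.4 + 560.1 + 1298.7 = 3278.2
Services: 114.4 - 303.0 + 609.7 + 599.4 - 607.1 = 413.4
Primary income: 429.7
Secondary income: -318.3 - 61.5 = -379.8
Current account = 3278.2 + 413.4 + 429.7 + (-379.8) = 3741.5
(Excluded from the current account — financial account: domestic pension funds' purchases of foreign equities 609.5; capital account: acquisition of foreign patents and trademarks (non-produced assets) 38.1, capital transfers received from emigrants 73.3.)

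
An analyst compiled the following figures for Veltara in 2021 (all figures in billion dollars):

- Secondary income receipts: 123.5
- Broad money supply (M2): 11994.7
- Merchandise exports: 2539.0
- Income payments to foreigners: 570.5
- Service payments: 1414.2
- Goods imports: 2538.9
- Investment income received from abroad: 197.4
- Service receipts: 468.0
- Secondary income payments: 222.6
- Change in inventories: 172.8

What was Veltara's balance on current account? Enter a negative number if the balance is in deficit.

Goods balance = 2539.0 - 2538.9 = 0.1
Services balance = 468.0 - 1414.2 = -946.2
Trade balance (goods + services) = 0.1 + (-946.2) = -946.1
Net primary income = 197.4 - 570.5 = -373.1
Net secondary income = 123.5 - 222.6 = -99.1
Current account = -946.1 + (-373.1) + (-99.1) = -1418.3

-1418.3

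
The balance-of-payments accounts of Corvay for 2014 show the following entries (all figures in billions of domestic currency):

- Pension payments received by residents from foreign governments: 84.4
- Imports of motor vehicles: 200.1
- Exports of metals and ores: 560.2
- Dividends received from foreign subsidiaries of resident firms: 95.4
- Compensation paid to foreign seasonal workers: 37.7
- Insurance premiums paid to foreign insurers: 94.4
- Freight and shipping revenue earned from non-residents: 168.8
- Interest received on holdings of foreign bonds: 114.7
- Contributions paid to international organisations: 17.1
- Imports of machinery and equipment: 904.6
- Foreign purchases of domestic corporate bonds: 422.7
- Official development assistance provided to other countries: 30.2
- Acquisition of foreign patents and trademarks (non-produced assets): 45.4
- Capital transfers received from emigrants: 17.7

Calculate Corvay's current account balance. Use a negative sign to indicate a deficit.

-260.6

Goods: -904.6 + 560.2 - 200.1 = -544.5
Services: -94.4 + 168.8 = 74.4
Primary income: 114.7 - 37.7 + 95.4 = 172.4
Secondary income: 84.4 - 30.2 - 17.1 = 37.1
Current account = (-544.5) + 74.4 + 172.4 + 37.1 = -260.6
(Excluded from the current account — financial account: foreign purchases of domestic corporate bonds 422.7; capital account: acquisition of foreign patents and trademarks (non-produced assets) 45.4, capital transfers received from emigrants 17.7.)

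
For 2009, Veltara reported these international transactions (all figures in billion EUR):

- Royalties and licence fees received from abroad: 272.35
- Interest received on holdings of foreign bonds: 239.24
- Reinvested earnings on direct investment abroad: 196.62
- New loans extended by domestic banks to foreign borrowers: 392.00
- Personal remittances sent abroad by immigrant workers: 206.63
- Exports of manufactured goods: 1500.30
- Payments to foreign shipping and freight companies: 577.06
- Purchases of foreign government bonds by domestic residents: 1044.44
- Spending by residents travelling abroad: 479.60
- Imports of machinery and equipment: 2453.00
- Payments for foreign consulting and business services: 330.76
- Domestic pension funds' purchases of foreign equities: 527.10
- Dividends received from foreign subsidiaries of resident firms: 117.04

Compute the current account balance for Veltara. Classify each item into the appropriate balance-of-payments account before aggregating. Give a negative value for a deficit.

-1721.50

Goods: 1500.30 - 2453.00 = -952.70
Services: -577.06 + 272.35 - 479.60 - 330.76 = -1115.07
Primary income: 239.24 + 117.04 + 196.62 = 552.90
Secondary income: -206.63
Current account = (-952.70) + (-1115.07) + 552.90 + (-206.63) = -1721.50
(Excluded from the current account — financial account: new loans extended by domestic banks to foreign borrowers 392.00, purchases of foreign government bonds by domestic residents 1044.44, domestic pension funds' purchases of foreign equities 527.10.)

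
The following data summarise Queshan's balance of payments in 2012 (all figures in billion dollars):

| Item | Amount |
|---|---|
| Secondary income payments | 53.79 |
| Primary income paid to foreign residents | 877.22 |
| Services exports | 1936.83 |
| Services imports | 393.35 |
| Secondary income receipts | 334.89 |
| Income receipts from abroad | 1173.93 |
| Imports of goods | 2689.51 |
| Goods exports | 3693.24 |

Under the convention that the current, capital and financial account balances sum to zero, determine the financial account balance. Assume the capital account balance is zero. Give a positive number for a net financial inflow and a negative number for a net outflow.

Goods balance = 3693.24 - 2689.51 = 1003.73
Services balance = 1936.83 - 393.35 = 1543.48
Trade balance (goods + services) = 1003.73 + 1543.48 = 2547.21
Net primary income = 1173.93 - 877.22 = 296.71
Net secondary income = 334.89 - 53.79 = 281.10
Current account = 2547.21 + 296.71 + 281.10 = 3125.02
Financial account = -(3125.02) = -3125.02

-3125.02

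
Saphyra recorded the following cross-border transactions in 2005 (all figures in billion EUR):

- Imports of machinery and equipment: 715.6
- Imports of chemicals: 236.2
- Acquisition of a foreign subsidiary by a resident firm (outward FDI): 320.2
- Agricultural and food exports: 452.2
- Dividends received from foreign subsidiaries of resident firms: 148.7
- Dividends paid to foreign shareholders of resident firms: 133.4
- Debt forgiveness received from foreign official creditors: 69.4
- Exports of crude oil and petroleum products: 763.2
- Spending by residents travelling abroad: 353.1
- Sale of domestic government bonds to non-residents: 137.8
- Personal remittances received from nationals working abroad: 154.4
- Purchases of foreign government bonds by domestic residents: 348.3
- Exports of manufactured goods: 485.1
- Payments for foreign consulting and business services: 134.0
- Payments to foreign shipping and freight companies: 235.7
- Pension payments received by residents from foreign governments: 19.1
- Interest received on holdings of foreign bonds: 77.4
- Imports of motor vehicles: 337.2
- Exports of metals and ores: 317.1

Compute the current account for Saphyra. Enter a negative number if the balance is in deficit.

Goods: 485.1 + 763.2 - 236.2 - 337.2 + 452.2 + 317.1 - 715.6 = 728.6
Services: -353.1 - 235.7 - 134.0 = -722.8
Primary income: 77.4 - 133.4 + 148.7 = 92.7
Secondary income: 154.4 + 19.1 = 173.5
Current account = 728.6 + (-722.8) + 92.7 + 173.5 = 272.0
(Excluded from the current account — financial account: acquisition of a foreign subsidiary by a resident firm (outward FDI) 320.2, sale of domestic government bonds to non-residents 137.8, purchases of foreign government bonds by domestic residents 348.3; capital account: debt forgiveness received from foreign official creditors 69.4.)

272.0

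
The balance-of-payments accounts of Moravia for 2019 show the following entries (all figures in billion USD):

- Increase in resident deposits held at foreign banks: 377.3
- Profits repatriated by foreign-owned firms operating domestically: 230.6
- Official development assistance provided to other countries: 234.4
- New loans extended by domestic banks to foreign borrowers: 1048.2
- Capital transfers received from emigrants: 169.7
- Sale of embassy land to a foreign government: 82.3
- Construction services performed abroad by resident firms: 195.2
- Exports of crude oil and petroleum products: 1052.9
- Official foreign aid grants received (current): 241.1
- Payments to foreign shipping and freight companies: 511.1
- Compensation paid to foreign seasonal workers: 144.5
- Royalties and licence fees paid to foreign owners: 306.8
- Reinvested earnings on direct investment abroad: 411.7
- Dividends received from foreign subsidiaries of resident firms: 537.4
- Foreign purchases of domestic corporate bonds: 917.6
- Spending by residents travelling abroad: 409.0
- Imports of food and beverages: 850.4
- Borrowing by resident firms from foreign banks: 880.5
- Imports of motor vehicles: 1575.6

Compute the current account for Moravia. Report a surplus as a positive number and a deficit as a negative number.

Goods: 1052.9 - 1575.6 - 850.4 = -1373.1
Services: -511.1 + 195.2 - 409.0 - 306.8 = -1031.7
Primary income: 411.7 - 230.6 - 144.5 + 537.4 = 574.0
Secondary income: 241.1 - 234.4 = 6.7
Current account = (-1373.1) + (-1031.7) + 574.0 + 6.7 = -1824.1
(Excluded from the current account — financial account: increase in resident deposits held at foreign banks 377.3, new loans extended by domestic banks to foreign borrowers 1048.2, foreign purchases of domestic corporate bonds 917.6, borrowing by resident firms from foreign banks 880.5; capital account: capital transfers received from emigrants 169.7, sale of embassy land to a foreign government 82.3.)

-1824.1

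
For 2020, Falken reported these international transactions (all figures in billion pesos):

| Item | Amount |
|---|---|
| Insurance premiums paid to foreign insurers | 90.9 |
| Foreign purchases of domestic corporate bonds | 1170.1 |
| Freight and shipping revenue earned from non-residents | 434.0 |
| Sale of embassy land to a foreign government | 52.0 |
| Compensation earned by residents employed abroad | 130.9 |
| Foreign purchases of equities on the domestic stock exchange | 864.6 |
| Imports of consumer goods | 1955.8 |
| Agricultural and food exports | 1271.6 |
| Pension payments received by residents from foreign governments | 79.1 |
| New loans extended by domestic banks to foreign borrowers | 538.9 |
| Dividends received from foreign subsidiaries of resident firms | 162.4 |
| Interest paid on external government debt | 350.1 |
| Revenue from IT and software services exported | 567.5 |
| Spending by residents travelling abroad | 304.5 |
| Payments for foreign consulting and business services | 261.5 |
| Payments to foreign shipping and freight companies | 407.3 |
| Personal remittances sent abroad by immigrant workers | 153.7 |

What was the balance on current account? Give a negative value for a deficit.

-878.3

Goods: -1955.8 + 1271.6 = -684.2
Services: -304.5 + 567.5 - 261.5 + 434.0 - 407.3 - 90.9 = -62.7
Primary income: 162.4 - 350.1 + 130.9 = -56.8
Secondary income: -153.7 + 79.1 = -74.6
Current account = (-684.2) + (-62.7) + (-56.8) + (-74.6) = -878.3
(Excluded from the current account — financial account: foreign purchases of domestic corporate bonds 1170.1, foreign purchases of equities on the domestic stock exchange 864.6, new loans extended by domestic banks to foreign borrowers 538.9; capital account: sale of embassy land to a foreign government 52.0.)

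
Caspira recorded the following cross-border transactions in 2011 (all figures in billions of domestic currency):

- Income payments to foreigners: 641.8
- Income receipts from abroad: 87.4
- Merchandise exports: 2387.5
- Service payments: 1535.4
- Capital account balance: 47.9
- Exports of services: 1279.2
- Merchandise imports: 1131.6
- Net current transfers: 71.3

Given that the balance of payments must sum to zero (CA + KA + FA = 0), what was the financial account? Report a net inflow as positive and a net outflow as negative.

-564.5

Goods balance = 2387.5 - 1131.6 = 1255.9
Services balance = 1279.2 - 1535.4 = -256.2
Trade balance (goods + services) = 1255.9 + (-256.2) = 999.7
Net primary income = 87.4 - 641.8 = -554.4
Net secondary income = 71.3
Current account = 999.7 + (-554.4) + 71.3 = 516.6
Financial account = -(516.6 + 47.9) = -564.5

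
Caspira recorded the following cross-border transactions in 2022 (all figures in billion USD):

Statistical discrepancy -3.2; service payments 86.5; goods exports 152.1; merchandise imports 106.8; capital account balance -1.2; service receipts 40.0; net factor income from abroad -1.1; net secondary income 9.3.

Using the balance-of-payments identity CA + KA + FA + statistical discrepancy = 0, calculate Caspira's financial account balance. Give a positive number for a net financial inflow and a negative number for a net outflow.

Goods balance = 152.1 - 106.8 = 45.3
Services balance = 40.0 - 86.5 = -46.5
Trade balance (goods + services) = 45.3 + (-46.5) = -1.2
Net primary income = -1.1
Net secondary income = 9.3
Current account = -1.2 + (-1.1) + 9.3 = 7.0
Financial account = -(7.0 + (-1.2) + (-3.2)) = -2.6

-2.6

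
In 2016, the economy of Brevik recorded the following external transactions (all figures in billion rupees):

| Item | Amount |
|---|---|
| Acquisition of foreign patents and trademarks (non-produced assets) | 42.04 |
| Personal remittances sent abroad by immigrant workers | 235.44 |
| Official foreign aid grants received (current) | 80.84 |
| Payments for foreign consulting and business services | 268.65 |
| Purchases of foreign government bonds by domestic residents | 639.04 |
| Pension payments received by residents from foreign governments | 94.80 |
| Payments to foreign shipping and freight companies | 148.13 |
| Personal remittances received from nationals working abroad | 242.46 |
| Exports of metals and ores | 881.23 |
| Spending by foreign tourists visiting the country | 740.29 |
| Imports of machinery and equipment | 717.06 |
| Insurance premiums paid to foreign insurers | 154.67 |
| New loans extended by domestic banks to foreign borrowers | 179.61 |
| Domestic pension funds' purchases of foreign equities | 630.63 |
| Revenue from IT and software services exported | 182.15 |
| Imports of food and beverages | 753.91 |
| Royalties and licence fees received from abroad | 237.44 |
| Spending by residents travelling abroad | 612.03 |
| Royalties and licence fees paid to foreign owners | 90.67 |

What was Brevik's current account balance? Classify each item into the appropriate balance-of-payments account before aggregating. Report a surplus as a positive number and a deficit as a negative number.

Goods: -717.06 + 881.23 - 753.91 = -589.74
Services: 237.44 - 612.03 + 182.15 - 90.67 + 740.29 - 268.65 - 154.67 - 148.13 = -114.27
Secondary income: 242.46 + 80.84 - 235.44 + 94.80 = 182.66
Current account = (-589.74) + (-114.27) + 182.66 = -521.35
(Excluded from the current account — capital account: acquisition of foreign patents and trademarks (non-produced assets) 42.04; financial account: purchases of foreign government bonds by domestic residents 639.04, new loans extended by domestic banks to foreign borrowers 179.61, domestic pension funds' purchases of foreign equities 630.63.)

-521.35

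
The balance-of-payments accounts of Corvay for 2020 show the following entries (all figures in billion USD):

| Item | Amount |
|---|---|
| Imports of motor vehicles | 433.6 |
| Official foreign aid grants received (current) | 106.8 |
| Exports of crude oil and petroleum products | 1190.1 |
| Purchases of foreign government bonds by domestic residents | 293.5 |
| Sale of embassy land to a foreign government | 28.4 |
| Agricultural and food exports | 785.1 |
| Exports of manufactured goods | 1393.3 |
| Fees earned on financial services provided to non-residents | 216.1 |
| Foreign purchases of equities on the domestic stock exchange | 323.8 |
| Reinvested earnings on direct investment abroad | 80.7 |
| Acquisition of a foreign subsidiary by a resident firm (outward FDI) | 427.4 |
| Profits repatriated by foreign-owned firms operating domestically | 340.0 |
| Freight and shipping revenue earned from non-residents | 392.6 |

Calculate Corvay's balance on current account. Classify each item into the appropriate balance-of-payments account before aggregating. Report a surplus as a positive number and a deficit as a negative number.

3391.1

Goods: 1393.3 - 433.6 + 785.1 + 1190.1 = 2934.9
Services: 216.1 + 392.6 = 608.7
Primary income: 80.7 - 340.0 = -259.3
Secondary income: 106.8
Current account = 2934.9 + 608.7 + (-259.3) + 106.8 = 3391.1
(Excluded from the current account — financial account: purchases of foreign government bonds by domestic residents 293.5, foreign purchases of equities on the domestic stock exchange 323.8, acquisition of a foreign subsidiary by a resident firm (outward FDI) 427.4; capital account: sale of embassy land to a foreign government 28.4.)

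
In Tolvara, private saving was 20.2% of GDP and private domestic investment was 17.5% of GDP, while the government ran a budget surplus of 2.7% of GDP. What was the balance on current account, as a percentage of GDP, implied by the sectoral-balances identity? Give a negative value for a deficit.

5.4

By the sectoral-balances identity, CA = (S_private - I) + (T - G).
Private balance = 20.2 - 17.5 = 2.7
Government balance (T - G) = 2.7
CA = 2.7 + 2.7 = 5.4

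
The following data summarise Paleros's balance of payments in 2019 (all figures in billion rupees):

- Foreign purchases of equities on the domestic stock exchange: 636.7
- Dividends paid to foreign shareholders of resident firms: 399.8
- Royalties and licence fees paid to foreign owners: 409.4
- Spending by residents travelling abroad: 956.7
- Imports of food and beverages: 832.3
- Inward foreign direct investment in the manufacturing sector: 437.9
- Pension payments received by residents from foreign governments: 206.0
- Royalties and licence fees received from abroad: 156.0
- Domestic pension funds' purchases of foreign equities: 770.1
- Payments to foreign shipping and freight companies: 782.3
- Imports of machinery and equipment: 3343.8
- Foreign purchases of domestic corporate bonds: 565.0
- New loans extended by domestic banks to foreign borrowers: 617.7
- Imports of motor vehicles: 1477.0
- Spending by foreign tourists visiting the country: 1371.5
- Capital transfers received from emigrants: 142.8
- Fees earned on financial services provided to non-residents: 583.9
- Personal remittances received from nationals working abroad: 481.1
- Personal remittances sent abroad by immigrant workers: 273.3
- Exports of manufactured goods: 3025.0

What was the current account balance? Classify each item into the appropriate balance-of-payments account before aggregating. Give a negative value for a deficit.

-2651.1

Goods: 3025.0 - 832.3 - 3343.8 - 1477.0 = -2628.1
Services: -782.3 - 956.7 + 1371.5 + 583.9 + 156.0 - 409.4 = -37.0
Primary income: -399.8
Secondary income: 206.0 - 273.3 + 481.1 = 413.8
Current account = (-2628.1) + (-37.0) + (-399.8) + 413.8 = -2651.1
(Excluded from the current account — financial account: foreign purchases of equities on the domestic stock exchange 636.7, inward foreign direct investment in the manufacturing sector 437.9, domestic pension funds' purchases of foreign equities 770.1, foreign purchases of domestic corporate bonds 565.0, new loans extended by domestic banks to foreign borrowers 617.7; capital account: capital transfers received from emigrants 142.8.)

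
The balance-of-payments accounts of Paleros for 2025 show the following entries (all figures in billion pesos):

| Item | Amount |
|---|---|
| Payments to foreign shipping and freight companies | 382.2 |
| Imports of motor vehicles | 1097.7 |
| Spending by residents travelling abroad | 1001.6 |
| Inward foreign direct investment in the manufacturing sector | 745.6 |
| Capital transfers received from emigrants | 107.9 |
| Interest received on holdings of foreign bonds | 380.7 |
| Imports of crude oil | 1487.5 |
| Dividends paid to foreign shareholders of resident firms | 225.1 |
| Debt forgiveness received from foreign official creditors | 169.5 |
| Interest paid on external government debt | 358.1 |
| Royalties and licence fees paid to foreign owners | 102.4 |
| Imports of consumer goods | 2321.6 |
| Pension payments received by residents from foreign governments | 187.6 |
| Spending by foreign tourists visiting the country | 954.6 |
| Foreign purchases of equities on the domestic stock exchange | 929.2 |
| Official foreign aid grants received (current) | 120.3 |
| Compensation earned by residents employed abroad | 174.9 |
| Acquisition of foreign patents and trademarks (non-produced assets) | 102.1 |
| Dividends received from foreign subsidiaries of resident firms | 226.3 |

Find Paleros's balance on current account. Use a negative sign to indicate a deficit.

Goods: -1487.5 - 1097.7 - 2321.6 = -4906.8
Services: -102.4 + 954.6 - 382.2 - 1001.6 = -531.6
Primary income: 174.9 - 358.1 + 226.3 + 380.7 - 225.1 = 198.7
Secondary income: 187.6 + 120.3 = 307.9
Current account = (-4906.8) + (-531.6) + 198.7 + 307.9 = -4931.8
(Excluded from the current account — financial account: inward foreign direct investment in the manufacturing sector 745.6, foreign purchases of equities on the domestic stock exchange 929.2; capital account: capital transfers received from emigrants 107.9, debt forgiveness received from foreign official creditors 169.5, acquisition of foreign patents and trademarks (non-produced assets) 102.1.)

-4931.8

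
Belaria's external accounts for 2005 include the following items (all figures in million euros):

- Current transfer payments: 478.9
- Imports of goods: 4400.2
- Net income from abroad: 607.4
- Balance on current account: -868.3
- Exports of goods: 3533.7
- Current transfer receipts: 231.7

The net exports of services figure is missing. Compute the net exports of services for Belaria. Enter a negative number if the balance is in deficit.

Current account = goods balance + services balance + net primary income + net secondary income
Sum of the known components = -506.3
Net exports of services = CA - (known components) = -868.3 - (-506.3) = -362.0

-362.0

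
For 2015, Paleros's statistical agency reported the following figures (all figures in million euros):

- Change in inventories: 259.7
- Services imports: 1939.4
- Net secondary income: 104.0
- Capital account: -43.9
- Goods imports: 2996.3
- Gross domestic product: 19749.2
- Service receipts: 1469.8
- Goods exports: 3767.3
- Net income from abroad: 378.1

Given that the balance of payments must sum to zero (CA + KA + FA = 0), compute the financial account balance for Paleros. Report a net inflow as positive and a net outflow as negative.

Goods balance = 3767.3 - 2996.3 = 771.0
Services balance = 1469.8 - 1939.4 = -469.6
Trade balance (goods + services) = 771.0 + (-469.6) = 301.4
Net primary income = 378.1
Net secondary income = 104.0
Current account = 301.4 + 378.1 + 104.0 = 783.5
Financial account = -(783.5 + (-43.9)) = -739.6

-739.6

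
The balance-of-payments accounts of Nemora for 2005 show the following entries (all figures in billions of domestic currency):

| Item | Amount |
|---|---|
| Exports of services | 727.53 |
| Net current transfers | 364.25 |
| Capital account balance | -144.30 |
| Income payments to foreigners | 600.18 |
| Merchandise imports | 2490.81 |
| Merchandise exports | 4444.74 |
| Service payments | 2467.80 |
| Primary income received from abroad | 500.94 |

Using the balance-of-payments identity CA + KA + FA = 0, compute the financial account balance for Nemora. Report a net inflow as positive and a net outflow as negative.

-334.37

Goods balance = 4444.74 - 2490.81 = 1953.93
Services balance = 727.53 - 2467.80 = -1740.27
Trade balance (goods + services) = 1953.93 + (-1740.27) = 213.66
Net primary income = 500.94 - 600.18 = -99.24
Net secondary income = 364.25
Current account = 213.66 + (-99.24) + 364.25 = 478.67
Financial account = -(478.67 + (-144.30)) = -334.37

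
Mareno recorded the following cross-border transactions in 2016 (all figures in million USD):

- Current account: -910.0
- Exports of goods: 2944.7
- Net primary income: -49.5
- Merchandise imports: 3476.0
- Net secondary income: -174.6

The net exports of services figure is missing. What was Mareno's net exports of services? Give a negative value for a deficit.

Current account = goods balance + services balance + net primary income + net secondary income
Sum of the known components = -755.4
Net exports of services = CA - (known components) = -910.0 - (-755.4) = -154.6

-154.6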